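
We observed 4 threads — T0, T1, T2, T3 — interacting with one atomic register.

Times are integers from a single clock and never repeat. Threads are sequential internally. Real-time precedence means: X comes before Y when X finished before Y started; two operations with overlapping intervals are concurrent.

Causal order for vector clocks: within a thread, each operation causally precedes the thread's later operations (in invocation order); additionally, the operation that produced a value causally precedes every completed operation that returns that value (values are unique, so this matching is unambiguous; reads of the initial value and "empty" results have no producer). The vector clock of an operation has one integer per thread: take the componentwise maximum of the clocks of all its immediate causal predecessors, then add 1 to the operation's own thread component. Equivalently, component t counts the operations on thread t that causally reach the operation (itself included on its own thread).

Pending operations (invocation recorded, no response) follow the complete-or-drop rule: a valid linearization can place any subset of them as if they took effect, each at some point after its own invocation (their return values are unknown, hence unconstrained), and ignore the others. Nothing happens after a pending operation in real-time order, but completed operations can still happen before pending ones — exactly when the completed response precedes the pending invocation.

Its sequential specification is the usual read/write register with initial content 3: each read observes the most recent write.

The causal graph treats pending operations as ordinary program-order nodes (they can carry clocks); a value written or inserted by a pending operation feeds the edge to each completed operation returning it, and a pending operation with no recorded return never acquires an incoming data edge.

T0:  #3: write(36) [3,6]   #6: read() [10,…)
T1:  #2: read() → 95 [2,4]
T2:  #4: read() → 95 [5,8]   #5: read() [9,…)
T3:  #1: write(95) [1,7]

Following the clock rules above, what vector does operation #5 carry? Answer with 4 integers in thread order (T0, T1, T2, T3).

#1 (invocation 1): nothing precedes it; T3's component alone gives (0, 0, 0, 1)
#3 (invocation 3): nothing precedes it; T0's component alone gives (1, 0, 0, 0)
from VC(#1)=(0, 0, 0, 1), #4 (invoked 5) maxes components and bumps T2 → (0, 0, 1, 1)
from VC(#1)=(0, 0, 0, 1), #2 (invoked 2) maxes components and bumps T1 → (0, 1, 0, 1)
from VC(#3)=(1, 0, 0, 0), #6 (invoked 10) maxes components and bumps T0 → (2, 0, 0, 0)
from VC(#4)=(0, 0, 1, 1), #5 (invoked 9) maxes components and bumps T2 → (0, 0, 2, 1)
target: VC(#5) = (0, 0, 2, 1)

(0, 0, 2, 1)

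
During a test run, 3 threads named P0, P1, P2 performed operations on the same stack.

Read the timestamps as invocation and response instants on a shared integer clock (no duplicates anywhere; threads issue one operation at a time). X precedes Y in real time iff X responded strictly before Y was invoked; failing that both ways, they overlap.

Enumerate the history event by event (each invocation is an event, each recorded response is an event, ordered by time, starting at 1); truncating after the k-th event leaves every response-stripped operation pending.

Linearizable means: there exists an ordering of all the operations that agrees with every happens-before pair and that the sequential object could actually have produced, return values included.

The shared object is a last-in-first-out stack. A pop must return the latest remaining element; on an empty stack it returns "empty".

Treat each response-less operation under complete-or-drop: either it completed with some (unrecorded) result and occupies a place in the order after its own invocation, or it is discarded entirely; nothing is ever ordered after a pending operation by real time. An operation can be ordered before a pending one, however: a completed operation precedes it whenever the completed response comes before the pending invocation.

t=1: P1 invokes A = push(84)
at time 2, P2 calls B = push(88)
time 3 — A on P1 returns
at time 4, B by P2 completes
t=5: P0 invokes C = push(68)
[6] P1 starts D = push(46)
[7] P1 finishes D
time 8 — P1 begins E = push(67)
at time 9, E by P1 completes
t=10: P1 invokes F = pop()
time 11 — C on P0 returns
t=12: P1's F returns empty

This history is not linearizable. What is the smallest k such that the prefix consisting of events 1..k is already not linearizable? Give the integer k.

events 1..11 are linearizable; a witness order is A, B, C, D, E:
step 1: A push(84) — stack <84>
step 2: B push(88) — stack <84,88>
step 3: C push(68) — stack <84,88,68>
step 4: D push(46) — stack <84,88,68,46>
step 5: E push(67) — stack <84,88,68,46,67>
include event 12 — F responding at 12 — and every candidate order breaks
take A, B, C, D, E, F: step 6 already fails, because F pop() → empty cannot occur there
take A, B, D, C, E, F: step 6 already fails, because F pop() → empty cannot occur there

12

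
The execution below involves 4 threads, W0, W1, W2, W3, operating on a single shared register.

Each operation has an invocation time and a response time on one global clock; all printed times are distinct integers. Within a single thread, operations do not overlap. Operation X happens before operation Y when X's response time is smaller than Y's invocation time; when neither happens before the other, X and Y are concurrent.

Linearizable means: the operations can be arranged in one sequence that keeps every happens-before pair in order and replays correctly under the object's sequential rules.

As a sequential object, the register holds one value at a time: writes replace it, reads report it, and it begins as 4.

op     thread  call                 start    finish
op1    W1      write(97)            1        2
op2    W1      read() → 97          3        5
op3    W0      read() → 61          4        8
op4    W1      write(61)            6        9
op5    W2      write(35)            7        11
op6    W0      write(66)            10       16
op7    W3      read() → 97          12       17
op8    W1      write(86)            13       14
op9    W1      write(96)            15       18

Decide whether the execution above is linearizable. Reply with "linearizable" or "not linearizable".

not linearizable

the violation lands at event 17, op7's response at time 17: events 1..16 linearize, events 1..17 do not
8 completed operations, 54 real-time-consistent orders — every register replay fails
every completion of the 1 pending operation (op9) was checked; none linearizes
e.g. op1, op2, op3, op4, op5, op6, op7, op8 (pending dropped): illegal at step 3, since op3 read() → 61 cannot apply there
e.g. op1, op2, op3, op4, op5, op6, op8, op7 (pending dropped): illegal at step 3, since op3 read() → 61 cannot apply there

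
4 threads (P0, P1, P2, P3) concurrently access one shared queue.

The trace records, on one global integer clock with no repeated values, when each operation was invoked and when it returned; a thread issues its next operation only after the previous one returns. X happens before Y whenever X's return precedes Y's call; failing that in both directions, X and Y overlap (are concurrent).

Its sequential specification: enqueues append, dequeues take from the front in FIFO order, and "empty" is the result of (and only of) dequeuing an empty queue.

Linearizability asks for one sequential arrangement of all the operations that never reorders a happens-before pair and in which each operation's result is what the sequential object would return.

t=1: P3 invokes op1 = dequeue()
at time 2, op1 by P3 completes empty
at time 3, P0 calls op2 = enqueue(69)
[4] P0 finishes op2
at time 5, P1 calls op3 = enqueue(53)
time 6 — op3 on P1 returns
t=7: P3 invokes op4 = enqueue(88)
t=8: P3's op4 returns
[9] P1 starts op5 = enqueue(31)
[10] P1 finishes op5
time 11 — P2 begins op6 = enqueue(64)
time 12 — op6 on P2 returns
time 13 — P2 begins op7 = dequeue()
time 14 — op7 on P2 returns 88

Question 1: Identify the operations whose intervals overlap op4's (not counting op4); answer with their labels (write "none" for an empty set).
none

op4 spans [7,8]; an op avoiding the whole window 7..8 is ordered, any other is concurrent
op1 [1,2]: before
op2 [3,4]: before
op3 [5,6]: before
op5 [9,10]: after
op6 [11,12]: after
op7 [13,14]: after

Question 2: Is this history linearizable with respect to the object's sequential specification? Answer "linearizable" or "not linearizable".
not linearizable

already the first 14 events (up to op7's response at time 14) admit no linearization; the first 13 still do
the completed operations (7 total) allow one real-time order; the queue replay rejects it
sample order op1, op2, op3, op4, op5, op6, op7 stalls at step 7 — op7 dequeue() → 88 has no legal effect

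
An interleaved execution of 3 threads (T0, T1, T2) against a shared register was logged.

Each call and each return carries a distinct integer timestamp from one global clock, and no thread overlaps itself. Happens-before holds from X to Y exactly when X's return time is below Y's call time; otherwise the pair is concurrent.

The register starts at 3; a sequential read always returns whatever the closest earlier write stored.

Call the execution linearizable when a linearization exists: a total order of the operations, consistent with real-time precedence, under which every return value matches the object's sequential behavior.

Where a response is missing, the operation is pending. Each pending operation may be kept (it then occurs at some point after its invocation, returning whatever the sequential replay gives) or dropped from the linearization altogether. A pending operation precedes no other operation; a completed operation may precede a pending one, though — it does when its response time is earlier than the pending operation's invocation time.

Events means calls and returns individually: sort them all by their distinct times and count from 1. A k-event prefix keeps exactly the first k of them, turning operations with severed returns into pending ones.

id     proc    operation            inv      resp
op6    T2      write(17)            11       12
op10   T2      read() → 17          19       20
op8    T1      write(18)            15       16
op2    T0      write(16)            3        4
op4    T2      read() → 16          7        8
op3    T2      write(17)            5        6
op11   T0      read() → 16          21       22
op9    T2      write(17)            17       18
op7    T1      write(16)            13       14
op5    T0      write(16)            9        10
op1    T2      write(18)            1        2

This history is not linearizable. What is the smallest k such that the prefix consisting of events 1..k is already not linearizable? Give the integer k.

events 1..7 are still linearizable — one witness is op1, op2, op3:
1. op1 write(18), leaving value 18
2. op2 write(16), leaving value 16
3. op3 write(17), leaving value 17
with event 8 included (op4 responding at time 8), all real-time-consistent orders fail
one such order, op1, op2, op3, op4, breaks at step 4 where op4 read() → 16 is illegal

8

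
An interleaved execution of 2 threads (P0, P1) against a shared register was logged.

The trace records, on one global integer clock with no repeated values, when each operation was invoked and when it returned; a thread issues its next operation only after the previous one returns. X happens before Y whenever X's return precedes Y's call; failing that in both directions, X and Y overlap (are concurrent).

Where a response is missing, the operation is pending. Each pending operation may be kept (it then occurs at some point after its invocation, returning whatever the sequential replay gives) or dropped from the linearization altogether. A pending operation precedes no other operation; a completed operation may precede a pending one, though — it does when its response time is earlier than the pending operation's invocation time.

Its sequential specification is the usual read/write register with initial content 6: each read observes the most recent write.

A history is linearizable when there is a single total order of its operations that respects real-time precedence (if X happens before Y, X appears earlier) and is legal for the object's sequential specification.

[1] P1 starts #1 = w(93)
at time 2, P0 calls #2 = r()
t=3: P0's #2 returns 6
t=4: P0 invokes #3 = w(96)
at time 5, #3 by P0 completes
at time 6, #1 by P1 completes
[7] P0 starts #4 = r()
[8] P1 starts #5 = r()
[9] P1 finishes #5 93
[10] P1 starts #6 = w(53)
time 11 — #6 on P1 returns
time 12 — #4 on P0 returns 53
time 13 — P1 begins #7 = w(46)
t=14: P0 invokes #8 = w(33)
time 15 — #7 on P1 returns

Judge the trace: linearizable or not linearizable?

witness order: #2, #3, #1, #5, #6, #4, #7
step 1: #2 r() → 6 — value 6
step 2: #3 w(96) — value 96
step 3: #1 w(93) — value 93
step 4: #5 r() → 93 — value 93
step 5: #6 w(53) — value 53
step 6: #4 r() → 53 — value 53
step 7: #7 w(46) — value 46

linearizable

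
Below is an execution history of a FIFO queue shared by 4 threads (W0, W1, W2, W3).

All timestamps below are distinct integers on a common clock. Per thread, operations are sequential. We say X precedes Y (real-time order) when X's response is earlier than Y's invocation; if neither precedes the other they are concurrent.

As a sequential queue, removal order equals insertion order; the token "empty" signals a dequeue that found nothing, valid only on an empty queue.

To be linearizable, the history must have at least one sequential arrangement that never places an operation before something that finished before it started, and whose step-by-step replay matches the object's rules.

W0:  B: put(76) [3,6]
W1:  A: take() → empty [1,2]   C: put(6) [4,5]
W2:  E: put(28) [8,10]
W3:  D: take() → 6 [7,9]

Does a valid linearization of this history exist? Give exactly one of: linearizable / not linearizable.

linearizable

witness order: A, C, B, D, E
1. A take() → empty, leaving queue <>
2. C put(6), leaving queue <6>
3. B put(76), leaving queue <6,76>
4. D take() → 6, leaving queue <76>
5. E put(28), leaving queue <76,28>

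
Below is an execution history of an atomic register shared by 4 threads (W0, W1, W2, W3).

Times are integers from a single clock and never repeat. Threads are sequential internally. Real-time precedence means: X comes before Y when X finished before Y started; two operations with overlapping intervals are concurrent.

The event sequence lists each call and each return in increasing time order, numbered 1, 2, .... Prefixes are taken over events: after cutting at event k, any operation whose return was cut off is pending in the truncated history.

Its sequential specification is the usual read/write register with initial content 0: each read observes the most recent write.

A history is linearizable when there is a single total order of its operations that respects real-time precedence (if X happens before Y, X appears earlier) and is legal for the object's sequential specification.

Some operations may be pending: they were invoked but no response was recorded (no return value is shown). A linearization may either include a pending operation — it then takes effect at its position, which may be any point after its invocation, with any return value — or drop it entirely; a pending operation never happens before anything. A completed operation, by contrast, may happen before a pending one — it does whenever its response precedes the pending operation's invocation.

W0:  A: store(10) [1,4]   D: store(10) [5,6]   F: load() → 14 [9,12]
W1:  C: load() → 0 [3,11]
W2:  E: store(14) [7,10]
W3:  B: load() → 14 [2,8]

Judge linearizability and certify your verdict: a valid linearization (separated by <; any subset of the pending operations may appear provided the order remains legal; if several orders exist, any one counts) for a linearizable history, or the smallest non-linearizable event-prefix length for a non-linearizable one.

linearizable — witness: C < A < D < E < B < F

1. C load() → 0, leaving value 0
2. A store(10), leaving value 10
3. D store(10), leaving value 10
4. E store(14), leaving value 14
5. B load() → 14, leaving value 14
6. F load() → 14, leaving value 14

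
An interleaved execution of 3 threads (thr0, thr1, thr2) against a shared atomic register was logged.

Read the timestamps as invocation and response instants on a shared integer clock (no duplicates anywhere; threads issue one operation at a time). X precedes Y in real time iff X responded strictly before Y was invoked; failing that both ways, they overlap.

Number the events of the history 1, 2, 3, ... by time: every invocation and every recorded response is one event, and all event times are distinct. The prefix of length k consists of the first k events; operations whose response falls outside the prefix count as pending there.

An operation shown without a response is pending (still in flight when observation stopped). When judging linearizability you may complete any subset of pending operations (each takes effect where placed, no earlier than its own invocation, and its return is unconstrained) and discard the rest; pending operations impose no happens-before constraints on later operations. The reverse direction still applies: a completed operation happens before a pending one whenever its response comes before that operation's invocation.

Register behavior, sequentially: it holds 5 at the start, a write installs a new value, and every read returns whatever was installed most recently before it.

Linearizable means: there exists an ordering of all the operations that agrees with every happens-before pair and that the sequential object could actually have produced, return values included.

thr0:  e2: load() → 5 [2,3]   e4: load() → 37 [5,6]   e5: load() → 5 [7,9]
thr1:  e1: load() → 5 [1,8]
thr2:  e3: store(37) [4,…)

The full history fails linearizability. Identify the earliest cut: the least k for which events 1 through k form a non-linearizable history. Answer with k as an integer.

9

one valid order for events 1..8 is e1, e2, e3, e4:
after step 1 (e1 load() → 5): value 5
after step 2 (e2 load() → 5): value 5
after step 3 (e3 store(37) (pending, included)): value 37
after step 4 (e4 load() → 37): value 37
with event 9 included (e5 responding at time 9), all real-time-consistent orders fail
completion choices over the 1 pending operation (e3) were checked; none helps
sample order e1, e2, e4, e5 (pending dropped) stalls at step 3 — e4 load() → 37 has no legal effect
sample order e2, e1, e4, e5 (pending dropped) stalls at step 3 — e4 load() → 37 has no legal effect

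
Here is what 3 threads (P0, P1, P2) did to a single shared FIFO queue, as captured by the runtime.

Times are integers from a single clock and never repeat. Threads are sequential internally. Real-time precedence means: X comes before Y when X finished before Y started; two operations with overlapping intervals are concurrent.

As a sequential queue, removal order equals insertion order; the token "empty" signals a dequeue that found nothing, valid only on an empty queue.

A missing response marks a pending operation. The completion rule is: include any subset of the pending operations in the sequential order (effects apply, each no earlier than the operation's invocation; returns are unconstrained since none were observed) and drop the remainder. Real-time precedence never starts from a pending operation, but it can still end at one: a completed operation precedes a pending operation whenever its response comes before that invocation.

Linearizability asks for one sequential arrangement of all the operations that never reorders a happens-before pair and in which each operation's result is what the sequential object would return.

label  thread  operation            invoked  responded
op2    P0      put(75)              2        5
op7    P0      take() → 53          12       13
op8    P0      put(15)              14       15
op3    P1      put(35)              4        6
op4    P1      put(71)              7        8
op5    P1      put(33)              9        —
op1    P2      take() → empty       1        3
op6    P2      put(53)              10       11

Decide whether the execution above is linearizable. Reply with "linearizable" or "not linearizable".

not linearizable

cut after 12 events: linearizable; cut after 13 events (op7 responds, time 13): not linearizable
6 completed operations, 3 real-time-consistent orders — every FIFO queue replay fails
every completion of the 1 pending operation (op5) was checked; none linearizes
one such order, op1, op2, op3, op4, op6, op7 (pending dropped), breaks at step 6 where op7 take() → 53 is illegal
one such order, op1, op3, op2, op4, op6, op7 (pending dropped), breaks at step 6 where op7 take() → 53 is illegal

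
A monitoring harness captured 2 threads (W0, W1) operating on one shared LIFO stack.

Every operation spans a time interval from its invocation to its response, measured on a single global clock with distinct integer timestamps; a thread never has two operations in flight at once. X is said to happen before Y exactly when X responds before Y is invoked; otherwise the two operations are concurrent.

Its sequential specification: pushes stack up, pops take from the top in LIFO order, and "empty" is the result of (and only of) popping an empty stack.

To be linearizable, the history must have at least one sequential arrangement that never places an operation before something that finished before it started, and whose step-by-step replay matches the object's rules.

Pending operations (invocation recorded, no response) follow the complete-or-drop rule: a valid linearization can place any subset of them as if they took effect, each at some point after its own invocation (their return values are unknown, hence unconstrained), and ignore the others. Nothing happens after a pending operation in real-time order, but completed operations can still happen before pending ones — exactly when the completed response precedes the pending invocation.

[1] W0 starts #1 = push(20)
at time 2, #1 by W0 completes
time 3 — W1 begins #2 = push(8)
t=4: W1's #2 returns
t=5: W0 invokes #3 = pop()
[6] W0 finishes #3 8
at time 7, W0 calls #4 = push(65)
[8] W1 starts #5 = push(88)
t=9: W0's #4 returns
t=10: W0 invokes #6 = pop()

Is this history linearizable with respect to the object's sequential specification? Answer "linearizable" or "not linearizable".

linearizable

a witness: #1, #2, #3, #4
1. #1 push(20), leaving stack <20>
2. #2 push(8), leaving stack <20,8>
3. #3 pop() → 8, leaving stack <20>
4. #4 push(65), leaving stack <20,65>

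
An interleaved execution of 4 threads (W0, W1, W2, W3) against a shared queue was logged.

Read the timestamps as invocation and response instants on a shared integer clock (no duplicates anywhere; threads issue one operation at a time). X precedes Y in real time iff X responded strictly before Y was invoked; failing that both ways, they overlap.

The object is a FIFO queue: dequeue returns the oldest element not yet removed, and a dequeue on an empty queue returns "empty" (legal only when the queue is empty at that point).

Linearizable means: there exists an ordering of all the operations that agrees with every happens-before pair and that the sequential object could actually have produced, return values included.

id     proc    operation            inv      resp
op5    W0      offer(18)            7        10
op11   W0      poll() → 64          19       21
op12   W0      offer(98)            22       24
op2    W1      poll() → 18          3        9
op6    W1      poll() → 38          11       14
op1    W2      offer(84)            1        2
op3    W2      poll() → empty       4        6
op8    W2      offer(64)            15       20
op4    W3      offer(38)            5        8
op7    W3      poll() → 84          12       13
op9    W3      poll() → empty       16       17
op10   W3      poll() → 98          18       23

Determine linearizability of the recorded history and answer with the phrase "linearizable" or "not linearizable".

not linearizable

the violation lands at event 9, op2's response at time 9: events 1..8 linearize, events 1..9 do not
all 6 real-time-respecting orders fail — 4 completed queue operations, no legal replay
no escape via the 1 pending operation (op5): every completion choice fails
take op1, op2, op3, op4 (pending dropped): step 2 already fails, because op2 poll() → 18 cannot occur there
take op1, op2, op4, op3 (pending dropped): step 2 already fails, because op2 poll() → 18 cannot occur there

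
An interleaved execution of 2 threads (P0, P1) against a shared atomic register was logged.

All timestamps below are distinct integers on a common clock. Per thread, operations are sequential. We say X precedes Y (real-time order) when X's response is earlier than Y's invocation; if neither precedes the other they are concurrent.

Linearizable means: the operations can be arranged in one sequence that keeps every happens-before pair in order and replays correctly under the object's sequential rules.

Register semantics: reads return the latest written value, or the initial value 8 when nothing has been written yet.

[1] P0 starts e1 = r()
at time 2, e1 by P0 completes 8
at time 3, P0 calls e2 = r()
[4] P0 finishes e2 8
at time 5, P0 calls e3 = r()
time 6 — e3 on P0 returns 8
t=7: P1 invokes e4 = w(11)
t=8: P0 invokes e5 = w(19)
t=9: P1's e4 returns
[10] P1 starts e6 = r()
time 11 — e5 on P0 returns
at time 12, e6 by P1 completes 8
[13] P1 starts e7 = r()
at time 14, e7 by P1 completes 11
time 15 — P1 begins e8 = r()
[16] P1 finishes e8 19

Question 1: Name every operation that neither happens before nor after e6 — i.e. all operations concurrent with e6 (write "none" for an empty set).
Answer: e5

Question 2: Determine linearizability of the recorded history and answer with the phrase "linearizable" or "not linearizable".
not linearizable

the violation lands at event 12, e6's response at time 12: events 1..11 linearize, events 1..12 do not
3 orders of the 6 completed atomic register ops respect real time; none is legal
e.g. e1, e2, e3, e4, e5, e6: illegal at step 6, since e6 r() → 8 cannot apply there
e.g. e1, e2, e3, e4, e6, e5: illegal at step 5, since e6 r() → 8 cannot apply there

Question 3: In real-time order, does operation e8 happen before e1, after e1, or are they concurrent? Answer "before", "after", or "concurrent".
Answer: after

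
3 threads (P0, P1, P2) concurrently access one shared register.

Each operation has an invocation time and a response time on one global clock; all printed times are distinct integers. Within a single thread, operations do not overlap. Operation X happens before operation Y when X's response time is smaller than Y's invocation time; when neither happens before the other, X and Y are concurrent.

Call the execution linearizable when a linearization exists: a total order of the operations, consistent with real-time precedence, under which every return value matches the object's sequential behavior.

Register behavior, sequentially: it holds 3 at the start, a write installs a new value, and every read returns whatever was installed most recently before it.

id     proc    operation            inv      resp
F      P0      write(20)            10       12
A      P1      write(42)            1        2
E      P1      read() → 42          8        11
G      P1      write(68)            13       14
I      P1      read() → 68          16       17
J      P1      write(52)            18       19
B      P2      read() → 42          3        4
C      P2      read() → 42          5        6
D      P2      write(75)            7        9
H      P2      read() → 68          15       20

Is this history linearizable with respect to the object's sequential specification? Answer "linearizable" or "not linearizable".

linearizable

a witness: A, B, C, E, D, F, G, H, I, J
after step 1 (A write(42)): value 42
after step 2 (B read() → 42): value 42
after step 3 (C read() → 42): value 42
after step 4 (E read() → 42): value 42
after step 5 (D write(75)): value 75
after step 6 (F write(20)): value 20
after step 7 (G write(68)): value 68
after step 8 (H read() → 68): value 68
after step 9 (I read() → 68): value 68
after step 10 (J write(52)): value 52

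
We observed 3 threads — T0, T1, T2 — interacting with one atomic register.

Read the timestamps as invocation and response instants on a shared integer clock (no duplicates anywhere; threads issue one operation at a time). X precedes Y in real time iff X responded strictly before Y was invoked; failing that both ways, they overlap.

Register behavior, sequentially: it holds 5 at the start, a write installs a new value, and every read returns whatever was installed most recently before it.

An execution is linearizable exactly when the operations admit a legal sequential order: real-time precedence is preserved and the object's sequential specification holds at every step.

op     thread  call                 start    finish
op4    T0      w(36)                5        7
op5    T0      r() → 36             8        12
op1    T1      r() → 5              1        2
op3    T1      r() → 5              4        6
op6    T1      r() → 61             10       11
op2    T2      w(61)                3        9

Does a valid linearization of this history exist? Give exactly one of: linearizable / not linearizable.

linearizable

a witness: op1, op3, op4, op5, op2, op6
step 1: op1 r() → 5 — value 5
step 2: op3 r() → 5 — value 5
step 3: op4 w(36) — value 36
step 4: op5 r() → 36 — value 36
step 5: op2 w(61) — value 61
step 6: op6 r() → 61 — value 61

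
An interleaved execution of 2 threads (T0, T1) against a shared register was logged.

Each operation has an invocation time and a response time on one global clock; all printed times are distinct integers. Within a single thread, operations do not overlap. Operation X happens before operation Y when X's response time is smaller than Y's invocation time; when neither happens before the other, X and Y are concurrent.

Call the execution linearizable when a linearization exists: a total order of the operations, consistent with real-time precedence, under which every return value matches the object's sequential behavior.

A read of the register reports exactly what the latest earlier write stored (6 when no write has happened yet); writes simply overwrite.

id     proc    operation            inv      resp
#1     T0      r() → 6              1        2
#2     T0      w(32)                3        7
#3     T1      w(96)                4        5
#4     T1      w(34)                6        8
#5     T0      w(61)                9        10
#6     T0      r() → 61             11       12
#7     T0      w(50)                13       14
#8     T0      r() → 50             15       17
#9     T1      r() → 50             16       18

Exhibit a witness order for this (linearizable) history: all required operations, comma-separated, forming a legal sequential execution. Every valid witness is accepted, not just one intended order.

#1, #2, #3, #4, #5, #6, #7, #8, #9

step 1: #1 r() → 6 — value 6
step 2: #2 w(32) — value 32
step 3: #3 w(96) — value 96
step 4: #4 w(34) — value 34
step 5: #5 w(61) — value 61
step 6: #6 r() → 61 — value 61
step 7: #7 w(50) — value 50
step 8: #8 r() → 50 — value 50
step 9: #9 r() → 50 — value 50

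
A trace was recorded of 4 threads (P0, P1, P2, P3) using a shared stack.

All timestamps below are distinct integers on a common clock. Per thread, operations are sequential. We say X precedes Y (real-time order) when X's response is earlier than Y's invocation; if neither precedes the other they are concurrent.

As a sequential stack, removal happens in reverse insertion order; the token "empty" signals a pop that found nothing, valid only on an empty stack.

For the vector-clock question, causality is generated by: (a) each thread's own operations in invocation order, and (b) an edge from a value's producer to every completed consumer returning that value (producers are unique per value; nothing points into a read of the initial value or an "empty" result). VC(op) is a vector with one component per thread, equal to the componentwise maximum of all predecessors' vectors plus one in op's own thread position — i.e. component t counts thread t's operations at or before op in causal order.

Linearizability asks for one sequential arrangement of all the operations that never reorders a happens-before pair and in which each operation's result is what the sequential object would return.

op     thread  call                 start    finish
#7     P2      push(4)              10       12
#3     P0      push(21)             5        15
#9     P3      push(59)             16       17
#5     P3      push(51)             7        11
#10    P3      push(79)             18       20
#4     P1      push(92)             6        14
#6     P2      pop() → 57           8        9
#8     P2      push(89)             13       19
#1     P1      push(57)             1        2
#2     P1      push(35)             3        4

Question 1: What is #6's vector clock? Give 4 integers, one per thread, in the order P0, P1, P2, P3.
Answer: (0, 1, 1, 0)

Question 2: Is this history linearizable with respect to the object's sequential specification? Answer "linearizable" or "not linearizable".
not linearizable

already the first 9 events (up to #6's response at time 9) admit no linearization; the first 8 still do
one real-time candidate order over the 3 completed operations — the stack replay rejects it
include/drop combinations of the 3 pending operations (#3, #4, #5) were all tried; none helps
sample order #1, #2, #6 (pending dropped) stalls at step 3 — #6 pop() → 57 has no legal effect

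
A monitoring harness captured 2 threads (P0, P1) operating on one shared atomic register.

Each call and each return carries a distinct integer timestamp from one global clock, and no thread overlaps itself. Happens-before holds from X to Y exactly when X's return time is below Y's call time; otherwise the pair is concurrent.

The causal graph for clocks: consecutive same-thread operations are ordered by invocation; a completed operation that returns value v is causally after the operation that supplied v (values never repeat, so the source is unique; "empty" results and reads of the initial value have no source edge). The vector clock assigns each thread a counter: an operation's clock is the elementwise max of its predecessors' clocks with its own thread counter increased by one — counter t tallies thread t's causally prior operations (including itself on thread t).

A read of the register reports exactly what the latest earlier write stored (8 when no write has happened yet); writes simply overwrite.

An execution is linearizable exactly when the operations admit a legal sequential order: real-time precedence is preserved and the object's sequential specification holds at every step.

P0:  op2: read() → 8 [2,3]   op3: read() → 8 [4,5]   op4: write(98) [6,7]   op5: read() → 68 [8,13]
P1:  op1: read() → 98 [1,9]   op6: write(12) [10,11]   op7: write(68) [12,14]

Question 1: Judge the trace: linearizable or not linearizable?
linearizable

witness order: op2, op3, op4, op1, op6, op7, op5
after step 1 (op2 read() → 8): value 8
after step 2 (op3 read() → 8): value 8
after step 3 (op4 write(98)): value 98
after step 4 (op1 read() → 98): value 98
after step 5 (op6 write(12)): value 12
after step 6 (op7 write(68)): value 68
after step 7 (op5 read() → 68): value 68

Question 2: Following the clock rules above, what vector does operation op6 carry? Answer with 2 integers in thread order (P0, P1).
Answer: (3, 2)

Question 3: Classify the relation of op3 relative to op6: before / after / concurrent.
Answer: before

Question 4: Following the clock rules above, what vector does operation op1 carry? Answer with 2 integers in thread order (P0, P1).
Answer: (3, 1)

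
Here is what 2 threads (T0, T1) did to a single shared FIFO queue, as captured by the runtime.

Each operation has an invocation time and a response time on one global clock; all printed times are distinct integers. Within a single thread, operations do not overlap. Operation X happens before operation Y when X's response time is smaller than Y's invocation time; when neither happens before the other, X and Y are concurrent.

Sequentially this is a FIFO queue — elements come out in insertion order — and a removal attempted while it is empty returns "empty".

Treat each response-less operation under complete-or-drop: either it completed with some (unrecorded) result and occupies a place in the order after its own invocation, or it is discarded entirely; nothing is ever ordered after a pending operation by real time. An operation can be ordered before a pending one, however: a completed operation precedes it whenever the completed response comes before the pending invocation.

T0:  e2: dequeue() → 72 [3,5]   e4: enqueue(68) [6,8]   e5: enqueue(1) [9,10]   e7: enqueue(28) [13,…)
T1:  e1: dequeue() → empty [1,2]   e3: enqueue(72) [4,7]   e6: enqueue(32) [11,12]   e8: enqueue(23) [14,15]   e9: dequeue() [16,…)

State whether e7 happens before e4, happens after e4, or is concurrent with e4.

e7 spans [13,…), e4 spans [6,8]
resp(e4)=8 < inv(e7)=13

after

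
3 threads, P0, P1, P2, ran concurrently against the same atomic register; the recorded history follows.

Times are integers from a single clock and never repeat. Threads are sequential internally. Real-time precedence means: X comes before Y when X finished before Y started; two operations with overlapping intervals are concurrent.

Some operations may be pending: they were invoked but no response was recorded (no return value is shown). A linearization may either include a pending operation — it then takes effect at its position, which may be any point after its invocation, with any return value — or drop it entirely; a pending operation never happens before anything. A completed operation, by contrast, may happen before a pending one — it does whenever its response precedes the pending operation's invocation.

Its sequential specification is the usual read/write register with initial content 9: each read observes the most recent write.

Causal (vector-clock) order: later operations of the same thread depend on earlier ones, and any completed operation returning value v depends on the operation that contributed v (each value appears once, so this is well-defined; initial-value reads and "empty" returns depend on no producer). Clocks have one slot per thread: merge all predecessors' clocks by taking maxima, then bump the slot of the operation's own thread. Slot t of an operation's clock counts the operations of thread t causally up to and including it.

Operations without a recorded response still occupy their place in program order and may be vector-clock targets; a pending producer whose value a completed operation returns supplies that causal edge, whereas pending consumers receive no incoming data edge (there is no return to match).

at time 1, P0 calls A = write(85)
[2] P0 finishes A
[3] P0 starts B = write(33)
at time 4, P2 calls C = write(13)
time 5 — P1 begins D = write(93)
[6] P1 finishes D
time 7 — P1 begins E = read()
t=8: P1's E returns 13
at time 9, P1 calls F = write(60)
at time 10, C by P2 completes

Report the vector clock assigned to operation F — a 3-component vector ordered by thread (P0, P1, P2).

(0, 3, 1)

VC(C, invoked at 4): no causal predecessors; +1 on P2 → (0, 0, 1)
VC(D, invoked at 5): no causal predecessors; +1 on P1 → (0, 1, 0)
VC(A, invoked at 1): no causal predecessors; +1 on P0 → (1, 0, 0)
VC(B, invoked at 3): max of VC(A)=(1, 0, 0), then +1 on thread P0 → (2, 0, 0)
VC(E, invoked at 7): max of VC(C)=(0, 0, 1), VC(D)=(0, 1, 0), then +1 on thread P1 → (0, 2, 1)
VC(F, invoked at 9): max of VC(E)=(0, 2, 1), then +1 on thread P1 → (0, 3, 1)
target: VC(F) = (0, 3, 1)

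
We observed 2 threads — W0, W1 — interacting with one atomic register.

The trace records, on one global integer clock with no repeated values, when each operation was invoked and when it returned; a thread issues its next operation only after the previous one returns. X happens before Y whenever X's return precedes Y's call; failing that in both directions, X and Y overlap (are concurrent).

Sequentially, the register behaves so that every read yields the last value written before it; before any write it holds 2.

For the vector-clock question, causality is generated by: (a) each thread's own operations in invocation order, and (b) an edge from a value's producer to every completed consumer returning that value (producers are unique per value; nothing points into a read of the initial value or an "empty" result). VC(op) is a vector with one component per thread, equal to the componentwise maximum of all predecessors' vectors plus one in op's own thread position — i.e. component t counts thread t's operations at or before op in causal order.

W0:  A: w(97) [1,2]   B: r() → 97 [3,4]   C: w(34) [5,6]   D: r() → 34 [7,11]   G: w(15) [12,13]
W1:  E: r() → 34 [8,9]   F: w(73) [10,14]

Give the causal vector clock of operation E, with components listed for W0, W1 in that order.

A (invocation 1): nothing precedes it; W0's component alone gives (1, 0)
B, invoked 3, takes VC(A)=(1, 0) under max, adds 1 for W0 → (2, 0)
C, invoked 5, takes VC(B)=(2, 0) under max, adds 1 for W0 → (3, 0)
E, invoked 8, takes VC(C)=(3, 0) under max, adds 1 for W1 → (3, 1)
D, invoked 7, takes VC(C)=(3, 0) under max, adds 1 for W0 → (4, 0)
F, invoked 10, takes VC(E)=(3, 1) under max, adds 1 for W1 → (3, 2)
G, invoked 12, takes VC(D)=(4, 0) under max, adds 1 for W0 → (5, 0)
target: VC(E) = (3, 1)

(3, 1)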